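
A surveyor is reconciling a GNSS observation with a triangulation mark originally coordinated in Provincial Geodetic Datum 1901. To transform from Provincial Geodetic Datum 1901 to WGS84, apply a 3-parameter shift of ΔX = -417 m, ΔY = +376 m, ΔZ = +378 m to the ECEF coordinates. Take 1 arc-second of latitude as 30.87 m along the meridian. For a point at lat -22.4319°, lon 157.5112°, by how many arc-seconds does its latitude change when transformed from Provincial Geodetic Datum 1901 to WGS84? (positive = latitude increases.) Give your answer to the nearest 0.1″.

sin φ = -0.381585, cos φ = 0.924334, sin λ = 0.382503, cos λ = -0.923954.
North component: ΔN = −sin φ cos λ·ΔX − sin φ sin λ·ΔY + cos φ·ΔZ = −(-0.381585)(-0.923954)(-417) − (-0.381585)(0.382503)(376) + (0.924334)(378) = 551.30 m.
1° of latitude spans 3600 × 30.87 = 111132 m, so Δφ = 551.30 / 111132 × 3600 = 17.859″.

Δφ = 17.9″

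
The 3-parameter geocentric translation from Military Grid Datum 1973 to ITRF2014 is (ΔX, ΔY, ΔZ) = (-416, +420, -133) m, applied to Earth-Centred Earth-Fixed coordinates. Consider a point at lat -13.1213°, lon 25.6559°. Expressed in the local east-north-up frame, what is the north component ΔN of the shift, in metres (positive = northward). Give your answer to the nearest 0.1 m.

ΔN = -173.4 m

At φ = -13.1213°, λ = 25.6559°: sin φ = -0.227013, cos φ = 0.973892, sin λ = 0.432965, cos λ = 0.901411.
ΔN = −sin φ cos λ·ΔX − sin φ sin λ·ΔY + cos φ·ΔZ = −(-0.227013)(0.901411)(-416) − (-0.227013)(0.432965)(420) + (0.973892)(-133) = -173.37 m.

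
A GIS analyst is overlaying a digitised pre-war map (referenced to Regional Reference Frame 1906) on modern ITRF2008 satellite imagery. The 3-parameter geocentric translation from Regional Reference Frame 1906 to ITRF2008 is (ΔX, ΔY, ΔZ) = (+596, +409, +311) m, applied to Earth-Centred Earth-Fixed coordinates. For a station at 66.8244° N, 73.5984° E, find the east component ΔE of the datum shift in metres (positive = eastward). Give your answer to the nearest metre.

ΔE = -456 m

At φ = 66.8244°, λ = 73.5984°: sin φ = 0.919303, cos φ = 0.393550, sin λ = 0.959306, cos λ = 0.282368.
ΔE = −sin λ·ΔX + cos λ·ΔY = −(0.959306)·(596) + (0.282368)·(409) = -456.26 m.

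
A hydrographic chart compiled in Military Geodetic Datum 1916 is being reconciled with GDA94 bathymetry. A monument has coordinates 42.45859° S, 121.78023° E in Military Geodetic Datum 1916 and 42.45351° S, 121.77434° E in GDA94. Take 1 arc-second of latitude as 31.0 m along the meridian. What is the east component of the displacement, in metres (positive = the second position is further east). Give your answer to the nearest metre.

Δφ = -42.45351° − -42.45859° = +0.00508°; Δλ = 121.77434° − 121.78023° = -0.00589°.
1° of latitude = 3600 × 31.00 = 111600 m.
ΔN = Δφ × 111600 = 566.9 m; ΔE = Δλ × 111600 × cos(-42.45859°) = -0.00589 × 111600 × 0.737765 = -485.0 m.

ΔE = -485 m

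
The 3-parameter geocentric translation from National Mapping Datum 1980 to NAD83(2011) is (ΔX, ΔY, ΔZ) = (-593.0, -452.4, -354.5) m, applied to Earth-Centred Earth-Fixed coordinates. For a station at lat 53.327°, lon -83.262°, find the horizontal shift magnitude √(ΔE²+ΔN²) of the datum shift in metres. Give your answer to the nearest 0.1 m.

At φ = 53.327°, λ = -83.262°: sin φ = 0.802057, cos φ = 0.597247, sin λ = -0.993093, cos λ = 0.117329.
ΔE = −sin λ·ΔX + cos λ·ΔY = −(-0.993093)·(-593.0) + (0.117329)·(-452.4) = -641.98 m.
ΔN = −sin φ cos λ·ΔX − sin φ sin λ·ΔY + cos φ·ΔZ = −(0.802057)(0.117329)(-593.0) − (0.802057)(-0.993093)(-452.4) + (0.597247)(-354.5) = -516.26 m.
Horizontal magnitude = √(ΔE² + ΔN²) = √((-641.98)² + (-516.26)²) = 823.82 m.

823.8 m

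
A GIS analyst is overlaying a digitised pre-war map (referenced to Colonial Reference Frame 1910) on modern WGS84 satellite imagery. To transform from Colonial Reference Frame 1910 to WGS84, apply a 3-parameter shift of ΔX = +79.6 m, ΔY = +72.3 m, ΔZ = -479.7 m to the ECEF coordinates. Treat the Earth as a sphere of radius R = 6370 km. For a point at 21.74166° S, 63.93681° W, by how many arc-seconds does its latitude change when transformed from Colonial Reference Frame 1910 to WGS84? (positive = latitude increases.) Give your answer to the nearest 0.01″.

Δφ = -14.79″

sin φ = -0.370422, cos φ = 0.928863, sin λ = -0.898310, cos λ = 0.439362.
North component: ΔN = −sin φ cos λ·ΔX − sin φ sin λ·ΔY + cos φ·ΔZ = −(-0.370422)(0.439362)(79.6) − (-0.370422)(-0.898310)(72.3) + (0.928863)(-479.7) = -456.68 m.
1° of latitude spans πR/180 = 111177 m, so Δφ = -456.68 / 111177 × 3600 = -14.788″.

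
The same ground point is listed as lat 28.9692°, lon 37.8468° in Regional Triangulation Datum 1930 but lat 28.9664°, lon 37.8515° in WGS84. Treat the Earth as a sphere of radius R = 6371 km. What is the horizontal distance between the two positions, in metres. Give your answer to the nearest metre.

553 m

Δφ = 28.9664° − 28.9692° = -0.0028°; Δλ = 37.8515° − 37.8468° = +0.0047°.
1° along a meridian = πR/180 = 111195 m.
ΔN = Δφ × 111195 = -311.3 m; ΔE = Δλ × 111195 × cos(28.9692°) = +0.0047 × 111195 × 0.874880 = 457.2 m.
Distance = √(ΔE² + ΔN²) = √(457.2² + (-311.3)²) = 553.2 m.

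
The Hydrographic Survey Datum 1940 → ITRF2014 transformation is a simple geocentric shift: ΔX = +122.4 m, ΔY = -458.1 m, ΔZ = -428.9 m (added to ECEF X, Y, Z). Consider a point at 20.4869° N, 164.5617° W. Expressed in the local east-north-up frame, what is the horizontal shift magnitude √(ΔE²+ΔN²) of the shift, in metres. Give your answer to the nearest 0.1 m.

622.4 m

The local east axis at (φ, λ) is (−sin λ, cos λ, 0), so ΔE = −sin(-164.5617°)·122.4 + cos(-164.5617°)·(-458.1) = 474.15 m.
The local north axis is (−sin φ cos λ, −sin φ sin λ, cos φ), giving ΔN = 41.293 − 42.680 − 401.773 = -403.16 m.
Horizontal magnitude = √(ΔE² + ΔN²) = √(474.15² + (-403.16)²) = 622.38 m.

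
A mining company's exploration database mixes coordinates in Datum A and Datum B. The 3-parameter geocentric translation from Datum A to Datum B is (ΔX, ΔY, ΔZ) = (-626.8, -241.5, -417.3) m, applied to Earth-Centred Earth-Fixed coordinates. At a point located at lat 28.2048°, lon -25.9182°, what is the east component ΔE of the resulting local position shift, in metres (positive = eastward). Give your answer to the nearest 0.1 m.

At φ = 28.2048°, λ = -25.9182°: sin φ = 0.472625, cos φ = 0.881264, sin λ = -0.437088, cos λ = 0.899419.
ΔE = −sin λ·ΔX + cos λ·ΔY = −(-0.437088)·(-626.8) + (0.899419)·(-241.5) = -491.18 m.

ΔE = -491.2 m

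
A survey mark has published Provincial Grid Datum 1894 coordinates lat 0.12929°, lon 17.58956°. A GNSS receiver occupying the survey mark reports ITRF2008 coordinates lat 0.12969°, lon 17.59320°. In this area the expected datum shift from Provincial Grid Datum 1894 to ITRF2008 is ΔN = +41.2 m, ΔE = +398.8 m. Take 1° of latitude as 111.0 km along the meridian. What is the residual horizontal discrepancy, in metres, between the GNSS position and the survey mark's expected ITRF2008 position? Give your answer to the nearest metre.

Observed coordinate differences: Δφ = +0.00040°, Δλ = +0.00364°.
Converting to metres (1° lat = 111000 m, cos φ = 0.999997): observed ΔN = 44.4 m, observed ΔE = 404.0 m.
Subtracting the expected shift leaves a residual of 44.4 − (41.2) = 3.2 m north and 404.0 − (398.8) = 5.2 m east.
Residual distance = √(3.2² + 5.2²) = 6.1 m.

6 m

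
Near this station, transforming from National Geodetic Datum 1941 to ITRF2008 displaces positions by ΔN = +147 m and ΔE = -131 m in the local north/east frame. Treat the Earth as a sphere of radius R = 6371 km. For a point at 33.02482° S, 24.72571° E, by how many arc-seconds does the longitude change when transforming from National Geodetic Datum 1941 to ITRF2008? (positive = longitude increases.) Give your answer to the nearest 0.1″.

Δλ = -5.1″

At latitude -33.02482°, cos φ = 0.838435.
One radian of longitude at latitude φ spans R cos φ, so Δλ = ΔE / (R cos φ) = -131.0 / (6371000 × 0.838435) = -2.4524e-05 rad = -5.058″.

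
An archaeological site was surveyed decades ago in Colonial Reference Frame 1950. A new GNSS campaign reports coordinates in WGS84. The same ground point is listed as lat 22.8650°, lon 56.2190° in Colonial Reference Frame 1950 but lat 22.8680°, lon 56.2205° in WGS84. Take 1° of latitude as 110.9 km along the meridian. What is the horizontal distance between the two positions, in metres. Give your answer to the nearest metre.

366 m

Δφ = 22.8680° − 22.8650° = +0.0030°; Δλ = 56.2205° − 56.2190° = +0.0015°.
ΔN = Δφ × 110900 = 332.7 m; ΔE = Δλ × 110900 × cos(22.8650°) = +0.0015 × 110900 × 0.921423 = 153.3 m.
Distance = √(ΔE² + ΔN²) = √(153.3² + 332.7²) = 366.3 m.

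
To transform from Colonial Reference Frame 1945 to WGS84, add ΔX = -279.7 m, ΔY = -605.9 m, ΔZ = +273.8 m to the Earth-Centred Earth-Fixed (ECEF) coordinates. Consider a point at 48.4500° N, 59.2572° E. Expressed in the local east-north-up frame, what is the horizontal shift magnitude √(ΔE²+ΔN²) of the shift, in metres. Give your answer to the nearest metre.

682 m

At φ = 48.4500°, λ = 59.2572°: sin φ = 0.748377, cos φ = 0.663273, sin λ = 0.859471, cos λ = 0.511185.
ΔE = −sin λ·ΔX + cos λ·ΔY = −(0.859471)·(-279.7) + (0.511185)·(-605.9) = -69.33 m.
ΔN = −sin φ cos λ·ΔX − sin φ sin λ·ΔY + cos φ·ΔZ = −(0.748377)(0.511185)(-279.7) − (0.748377)(0.859471)(-605.9) + (0.663273)(273.8) = 678.33 m.
Horizontal magnitude = √(ΔE² + ΔN²) = √((-69.33)² + 678.33²) = 681.86 m.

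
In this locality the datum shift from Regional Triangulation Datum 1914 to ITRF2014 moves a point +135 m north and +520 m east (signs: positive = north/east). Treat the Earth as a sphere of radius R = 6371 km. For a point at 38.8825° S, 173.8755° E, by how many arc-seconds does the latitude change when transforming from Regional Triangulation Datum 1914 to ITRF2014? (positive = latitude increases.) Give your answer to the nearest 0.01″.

Δφ = 4.37″

On a sphere of radius R, 1 rad of latitude = R, so Δφ = ΔN / R = 135.0 / 6371000 = 2.1190e-05 rad = 4.371″.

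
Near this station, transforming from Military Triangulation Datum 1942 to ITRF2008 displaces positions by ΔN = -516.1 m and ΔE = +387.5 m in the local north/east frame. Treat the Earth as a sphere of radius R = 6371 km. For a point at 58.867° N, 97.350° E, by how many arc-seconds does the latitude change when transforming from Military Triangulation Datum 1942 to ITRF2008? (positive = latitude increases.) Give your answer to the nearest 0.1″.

On a sphere of radius R, 1 rad of latitude = R, so Δφ = ΔN / R = -516.1 / 6371000 = -8.1008e-05 rad = -16.709″.

Δφ = -16.7″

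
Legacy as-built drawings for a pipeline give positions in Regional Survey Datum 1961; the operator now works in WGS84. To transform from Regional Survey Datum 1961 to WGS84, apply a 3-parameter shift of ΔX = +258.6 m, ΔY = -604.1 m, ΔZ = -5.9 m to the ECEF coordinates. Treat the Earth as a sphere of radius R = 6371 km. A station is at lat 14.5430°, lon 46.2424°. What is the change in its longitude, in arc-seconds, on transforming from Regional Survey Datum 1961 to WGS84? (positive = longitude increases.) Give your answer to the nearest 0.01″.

sin φ = 0.251107, cos φ = 0.967959, sin λ = 0.722272, cos λ = 0.691609.
East component: ΔE = −sin λ·ΔX + cos λ·ΔY = −(0.722272)(258.6) + (0.691609)(-604.1) = -604.58 m.
1° of latitude spans πR/180 = 111195 m; at latitude φ, 1° of longitude spans that × cos φ = 107632.2 m, so Δλ = -604.58 / 107632.2 × 3600 = -20.222″.

Δλ = -20.22″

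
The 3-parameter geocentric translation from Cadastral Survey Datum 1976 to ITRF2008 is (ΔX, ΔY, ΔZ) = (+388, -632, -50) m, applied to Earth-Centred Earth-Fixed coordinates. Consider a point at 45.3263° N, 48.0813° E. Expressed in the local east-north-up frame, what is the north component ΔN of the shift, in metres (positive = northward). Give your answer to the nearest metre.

ΔN = 115 m

At φ = 45.3263°, λ = 48.0813°: sin φ = 0.711122, cos φ = 0.703068, sin λ = 0.744094, cos λ = 0.668075.
ΔN = −sin φ cos λ·ΔX − sin φ sin λ·ΔY + cos φ·ΔZ = −(0.711122)(0.668075)(388) − (0.711122)(0.744094)(-632) + (0.703068)(-50) = 114.93 m.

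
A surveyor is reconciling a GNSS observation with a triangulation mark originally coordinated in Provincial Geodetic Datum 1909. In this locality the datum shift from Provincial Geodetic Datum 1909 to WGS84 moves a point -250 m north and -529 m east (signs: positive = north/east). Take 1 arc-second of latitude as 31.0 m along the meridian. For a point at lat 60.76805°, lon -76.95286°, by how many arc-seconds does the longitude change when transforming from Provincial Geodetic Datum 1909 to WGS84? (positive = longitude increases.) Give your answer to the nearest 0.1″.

Δλ = -34.9″

At latitude 60.76805°, cos φ = 0.488346.
1″ of longitude at this latitude = 31.00 × cos φ = 15.1387 m, so Δλ = -529.0 / 15.1387 = -34.943″.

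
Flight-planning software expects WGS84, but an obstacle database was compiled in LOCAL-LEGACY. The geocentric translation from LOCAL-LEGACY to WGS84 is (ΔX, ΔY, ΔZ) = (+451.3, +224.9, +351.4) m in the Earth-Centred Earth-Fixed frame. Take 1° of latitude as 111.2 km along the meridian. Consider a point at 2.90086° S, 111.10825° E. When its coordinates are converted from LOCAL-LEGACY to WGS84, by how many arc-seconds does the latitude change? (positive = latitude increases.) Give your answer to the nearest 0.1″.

sin φ = -0.050608, cos φ = 0.998719, sin λ = 0.932902, cos λ = -0.360131.
North component: ΔN = −sin φ cos λ·ΔX − sin φ sin λ·ΔY + cos φ·ΔZ = −(-0.050608)(-0.360131)(451.3) − (-0.050608)(0.932902)(224.9) + (0.998719)(351.4) = 353.34 m.
1° of latitude spans 111200 m, so Δφ = 353.34 / 111200 × 3600 = 11.439″.

Δφ = 11.4″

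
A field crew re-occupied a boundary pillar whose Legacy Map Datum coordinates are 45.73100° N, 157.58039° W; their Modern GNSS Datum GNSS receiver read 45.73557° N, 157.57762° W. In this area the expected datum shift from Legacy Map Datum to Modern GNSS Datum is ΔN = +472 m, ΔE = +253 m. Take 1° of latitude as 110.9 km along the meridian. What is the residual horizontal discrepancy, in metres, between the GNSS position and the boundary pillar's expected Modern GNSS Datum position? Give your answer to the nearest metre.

52 m

Observed coordinate differences: Δφ = +0.00457°, Δλ = +0.00277°.
Converting to metres (1° lat = 110900 m, cos φ = 0.698028): observed ΔN = 506.8 m, observed ΔE = 214.4 m.
Subtracting the expected shift leaves a residual of 506.8 − (472) = 34.8 m north and 214.4 − (253) = -38.6 m east.
Residual distance = √(34.8² + (-38.6)²) = 52.0 m.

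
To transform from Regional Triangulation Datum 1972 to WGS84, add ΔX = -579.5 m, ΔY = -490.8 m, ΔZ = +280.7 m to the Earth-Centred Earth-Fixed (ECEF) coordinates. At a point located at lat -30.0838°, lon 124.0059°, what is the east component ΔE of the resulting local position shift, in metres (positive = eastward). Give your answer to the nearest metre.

ΔE = 755 m

At φ = -30.0838°, λ = 124.0059°: sin φ = -0.501266, cos φ = 0.865293, sin λ = 0.828980, cos λ = -0.559278.
ΔE = −sin λ·ΔX + cos λ·ΔY = −(0.828980)·(-579.5) + (-0.559278)·(-490.8) = 754.89 m.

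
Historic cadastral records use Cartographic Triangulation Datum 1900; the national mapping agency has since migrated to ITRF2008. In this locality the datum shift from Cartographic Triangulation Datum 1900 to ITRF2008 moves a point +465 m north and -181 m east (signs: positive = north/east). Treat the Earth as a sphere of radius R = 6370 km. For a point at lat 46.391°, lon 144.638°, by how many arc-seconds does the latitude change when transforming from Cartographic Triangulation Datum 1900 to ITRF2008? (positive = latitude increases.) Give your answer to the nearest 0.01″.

On a sphere of radius R, 1 rad of latitude = R, so Δφ = ΔN / R = 465.0 / 6370000 = 7.2998e-05 rad = 15.057″.

Δφ = 15.06″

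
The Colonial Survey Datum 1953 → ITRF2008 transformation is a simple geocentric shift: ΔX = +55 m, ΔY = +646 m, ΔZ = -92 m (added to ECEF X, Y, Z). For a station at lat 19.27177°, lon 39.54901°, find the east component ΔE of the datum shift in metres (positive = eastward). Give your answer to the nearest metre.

The local east axis at (φ, λ) is (−sin λ, cos λ, 0), so ΔE = −sin(39.54901°)·55 + cos(39.54901°)·646 = 463.10 m.

ΔE = 463 m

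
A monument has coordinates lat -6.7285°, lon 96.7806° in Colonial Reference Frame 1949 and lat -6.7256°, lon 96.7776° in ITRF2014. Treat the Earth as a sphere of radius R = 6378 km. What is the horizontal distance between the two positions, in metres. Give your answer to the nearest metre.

Δφ = -6.7256° − -6.7285° = +0.0029°; Δλ = 96.7776° − 96.7806° = -0.0030°.
1° along a meridian = πR/180 = 111317 m.
ΔN = Δφ × 111317 = 322.8 m; ΔE = Δλ × 111317 × cos(-6.7285°) = -0.0030 × 111317 × 0.993112 = -331.7 m.
Distance = √(ΔE² + ΔN²) = √((-331.7)² + 322.8²) = 462.8 m.

463 m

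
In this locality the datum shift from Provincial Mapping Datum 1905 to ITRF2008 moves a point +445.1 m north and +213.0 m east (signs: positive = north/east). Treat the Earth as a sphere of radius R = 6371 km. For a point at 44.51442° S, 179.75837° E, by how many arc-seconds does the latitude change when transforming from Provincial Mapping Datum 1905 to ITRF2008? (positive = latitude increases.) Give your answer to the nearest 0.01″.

Δφ = 14.41″

On a sphere of radius R, 1 rad of latitude = R, so Δφ = ΔN / R = 445.1 / 6371000 = 6.9863e-05 rad = 14.410″.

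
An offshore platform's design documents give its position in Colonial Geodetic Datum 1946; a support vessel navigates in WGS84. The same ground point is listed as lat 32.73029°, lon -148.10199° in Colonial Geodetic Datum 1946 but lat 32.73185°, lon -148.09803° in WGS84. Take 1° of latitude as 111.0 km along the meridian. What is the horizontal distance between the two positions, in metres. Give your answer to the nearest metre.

Δφ = 32.73185° − 32.73029° = +0.00156°; Δλ = -148.09803° − -148.10199° = +0.00396°.
ΔN = Δφ × 111000 = 173.2 m; ΔE = Δλ × 111000 × cos(32.73029°) = +0.00396 × 111000 × 0.841225 = 369.8 m.
Distance = √(ΔE² + ΔN²) = √(369.8² + 173.2²) = 408.3 m.

408 m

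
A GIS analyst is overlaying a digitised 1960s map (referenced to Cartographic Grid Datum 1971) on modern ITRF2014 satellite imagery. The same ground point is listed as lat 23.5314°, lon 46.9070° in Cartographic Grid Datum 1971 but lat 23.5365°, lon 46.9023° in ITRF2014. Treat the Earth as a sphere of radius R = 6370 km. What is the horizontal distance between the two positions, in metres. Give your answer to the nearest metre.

742 m

Δφ = 23.5365° − 23.5314° = +0.0051°; Δλ = 46.9023° − 46.9070° = -0.0047°.
1° along a meridian = πR/180 = 111177 m.
ΔN = Δφ × 111177 = 567.0 m; ΔE = Δλ × 111177 × cos(23.5314°) = -0.0047 × 111177 × 0.916841 = -479.1 m.
Distance = √(ΔE² + ΔN²) = √((-479.1)² + 567.0²) = 742.3 m.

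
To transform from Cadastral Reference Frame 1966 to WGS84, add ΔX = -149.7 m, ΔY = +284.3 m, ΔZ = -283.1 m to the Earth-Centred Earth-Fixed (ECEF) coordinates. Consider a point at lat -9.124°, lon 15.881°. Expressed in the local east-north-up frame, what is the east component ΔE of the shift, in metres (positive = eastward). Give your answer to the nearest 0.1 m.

At φ = -9.124°, λ = 15.881°: sin φ = -0.158572, cos φ = 0.987347, sin λ = 0.273640, cos λ = 0.961832.
ΔE = −sin λ·ΔX + cos λ·ΔY = −(0.273640)·(-149.7) + (0.961832)·(284.3) = 314.41 m.

ΔE = 314.4 m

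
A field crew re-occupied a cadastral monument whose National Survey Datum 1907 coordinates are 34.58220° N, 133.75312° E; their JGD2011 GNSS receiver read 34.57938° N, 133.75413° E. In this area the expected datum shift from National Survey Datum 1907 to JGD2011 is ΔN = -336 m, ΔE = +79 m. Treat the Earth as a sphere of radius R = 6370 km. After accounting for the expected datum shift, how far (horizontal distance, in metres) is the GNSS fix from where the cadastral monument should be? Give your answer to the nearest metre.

26 m

Observed coordinate differences: Δφ = -0.00282°, Δλ = +0.00101°.
Converting to metres (1° lat = 111177 m, cos φ = 0.823313): observed ΔN = -313.5 m, observed ΔE = 92.4 m.
Subtracting the expected shift leaves a residual of -313.5 − (-336) = 22.5 m north and 92.4 − (79) = 13.4 m east.
Residual distance = √(22.5² + 13.4²) = 26.2 m.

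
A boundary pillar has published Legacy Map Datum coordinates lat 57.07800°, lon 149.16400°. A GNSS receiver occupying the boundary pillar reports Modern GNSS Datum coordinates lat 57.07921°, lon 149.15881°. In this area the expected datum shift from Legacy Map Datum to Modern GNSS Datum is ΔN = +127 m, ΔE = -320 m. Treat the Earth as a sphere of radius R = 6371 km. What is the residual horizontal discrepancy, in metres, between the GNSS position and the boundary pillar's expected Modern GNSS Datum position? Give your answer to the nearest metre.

10 m

Observed coordinate differences: Δφ = +0.00121°, Δλ = -0.00519°.
Converting to metres (1° lat = 111195 m, cos φ = 0.543497): observed ΔN = 134.5 m, observed ΔE = -313.7 m.
Subtracting the expected shift leaves a residual of 134.5 − (127) = 7.5 m north and -313.7 − (-320) = 6.3 m east.
Residual distance = √(7.5² + 6.3²) = 9.9 m.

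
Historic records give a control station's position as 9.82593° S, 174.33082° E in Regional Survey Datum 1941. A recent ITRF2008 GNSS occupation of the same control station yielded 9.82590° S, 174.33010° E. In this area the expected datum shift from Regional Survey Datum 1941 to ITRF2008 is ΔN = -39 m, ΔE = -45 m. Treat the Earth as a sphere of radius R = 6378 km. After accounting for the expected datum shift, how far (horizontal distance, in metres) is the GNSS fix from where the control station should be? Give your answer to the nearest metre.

54 m

Observed coordinate differences: Δφ = +0.00003°, Δλ = -0.00072°.
Converting to metres (1° lat = 111317 m, cos φ = 0.985331): observed ΔN = 3.3 m, observed ΔE = -79.0 m.
Subtracting the expected shift leaves a residual of 3.3 − (-39) = 42.3 m north and -79.0 − (-45) = -34.0 m east.
Residual distance = √(42.3² + (-34.0)²) = 54.3 m.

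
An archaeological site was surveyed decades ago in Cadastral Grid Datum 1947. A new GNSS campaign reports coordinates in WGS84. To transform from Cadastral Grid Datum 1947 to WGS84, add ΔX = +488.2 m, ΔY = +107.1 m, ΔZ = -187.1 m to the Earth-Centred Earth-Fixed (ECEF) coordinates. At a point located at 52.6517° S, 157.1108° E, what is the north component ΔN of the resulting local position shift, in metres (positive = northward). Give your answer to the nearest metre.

At φ = -52.6517°, λ = 157.1108°: sin φ = -0.794962, cos φ = 0.606659, sin λ = 0.388950, cos λ = -0.921259.
ΔN = −sin φ cos λ·ΔX − sin φ sin λ·ΔY + cos φ·ΔZ = −(-0.794962)(-0.921259)(488.2) − (-0.794962)(0.388950)(107.1) + (0.606659)(-187.1) = -437.93 m.

ΔN = -438 m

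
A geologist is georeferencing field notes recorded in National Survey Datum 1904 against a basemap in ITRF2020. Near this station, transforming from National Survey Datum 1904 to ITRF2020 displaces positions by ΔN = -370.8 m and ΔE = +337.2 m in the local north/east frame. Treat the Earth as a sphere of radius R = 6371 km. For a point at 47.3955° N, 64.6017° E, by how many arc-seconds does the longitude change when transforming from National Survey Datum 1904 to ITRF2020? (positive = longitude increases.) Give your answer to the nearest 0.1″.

At latitude 47.3955°, cos φ = 0.676934.
One radian of longitude at latitude φ spans R cos φ, so Δλ = ΔE / (R cos φ) = 337.2 / (6371000 × 0.676934) = 7.8187e-05 rad = 16.127″.

Δλ = 16.1″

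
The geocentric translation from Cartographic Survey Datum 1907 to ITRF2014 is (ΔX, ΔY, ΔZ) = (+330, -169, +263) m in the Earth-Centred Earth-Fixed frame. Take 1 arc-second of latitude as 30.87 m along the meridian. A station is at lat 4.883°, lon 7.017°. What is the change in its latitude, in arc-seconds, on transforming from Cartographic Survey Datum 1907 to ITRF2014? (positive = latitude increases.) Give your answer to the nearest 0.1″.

sin φ = 0.085121, cos φ = 0.996371, sin λ = 0.122164, cos λ = 0.992510.
North component: ΔN = −sin φ cos λ·ΔX − sin φ sin λ·ΔY + cos φ·ΔZ = −(0.085121)(0.992510)(330) − (0.085121)(0.122164)(-169) + (0.996371)(263) = 235.92 m.
1° of latitude spans 3600 × 30.87 = 111132 m, so Δφ = 235.92 / 111132 × 3600 = 7.642″.

Δφ = 7.6″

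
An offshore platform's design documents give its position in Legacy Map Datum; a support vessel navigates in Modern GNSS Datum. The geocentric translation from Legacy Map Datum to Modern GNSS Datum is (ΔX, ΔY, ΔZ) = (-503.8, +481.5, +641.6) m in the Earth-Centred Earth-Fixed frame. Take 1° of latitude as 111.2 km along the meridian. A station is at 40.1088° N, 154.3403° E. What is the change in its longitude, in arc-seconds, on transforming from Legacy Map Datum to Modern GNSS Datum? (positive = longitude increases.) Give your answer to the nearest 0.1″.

sin φ = 0.644241, cos φ = 0.764822, sin λ = 0.433025, cos λ = -0.901382.
East component: ΔE = −sin λ·ΔX + cos λ·ΔY = −(0.433025)(-503.8) + (-0.901382)(481.5) = -215.86 m.
1° of latitude spans 111200 m; at latitude φ, 1° of longitude spans that × cos φ = 85048.3 m, so Δλ = -215.86 / 85048.3 × 3600 = -9.137″.

Δλ = -9.1″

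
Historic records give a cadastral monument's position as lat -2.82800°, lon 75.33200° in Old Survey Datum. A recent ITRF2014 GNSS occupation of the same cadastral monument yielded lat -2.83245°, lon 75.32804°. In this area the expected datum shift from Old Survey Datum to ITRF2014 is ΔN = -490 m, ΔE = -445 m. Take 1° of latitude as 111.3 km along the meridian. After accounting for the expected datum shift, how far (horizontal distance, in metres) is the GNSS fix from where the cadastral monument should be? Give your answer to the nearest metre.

7 m

Observed coordinate differences: Δφ = -0.00445°, Δλ = -0.00396°.
Converting to metres (1° lat = 111300 m, cos φ = 0.998782): observed ΔN = -495.3 m, observed ΔE = -440.2 m.
Subtracting the expected shift leaves a residual of -495.3 − (-490) = -5.3 m north and -440.2 − (-445) = 4.8 m east.
Residual distance = √((-5.3)² + 4.8²) = 7.1 m.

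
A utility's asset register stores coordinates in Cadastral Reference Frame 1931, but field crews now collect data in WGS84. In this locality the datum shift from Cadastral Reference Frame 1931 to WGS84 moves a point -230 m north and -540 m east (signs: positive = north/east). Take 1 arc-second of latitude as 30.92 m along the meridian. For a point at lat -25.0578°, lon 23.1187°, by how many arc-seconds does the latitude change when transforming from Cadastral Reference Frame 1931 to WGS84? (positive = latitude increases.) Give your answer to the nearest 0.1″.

1″ of latitude = 30.92 m, so Δφ = -230.0 / 30.92 = -7.439″.

Δφ = -7.4″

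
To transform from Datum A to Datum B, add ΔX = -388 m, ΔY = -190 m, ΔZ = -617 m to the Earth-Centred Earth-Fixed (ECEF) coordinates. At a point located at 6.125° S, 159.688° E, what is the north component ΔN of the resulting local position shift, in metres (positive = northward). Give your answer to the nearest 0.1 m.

ΔN = -581.7 m

At φ = -6.125°, λ = 159.688°: sin φ = -0.106698, cos φ = 0.994291, sin λ = 0.347132, cos λ = -0.937816.
ΔN = −sin φ cos λ·ΔX − sin φ sin λ·ΔY + cos φ·ΔZ = −(-0.106698)(-0.937816)(-388) − (-0.106698)(0.347132)(-190) + (0.994291)(-617) = -581.69 m.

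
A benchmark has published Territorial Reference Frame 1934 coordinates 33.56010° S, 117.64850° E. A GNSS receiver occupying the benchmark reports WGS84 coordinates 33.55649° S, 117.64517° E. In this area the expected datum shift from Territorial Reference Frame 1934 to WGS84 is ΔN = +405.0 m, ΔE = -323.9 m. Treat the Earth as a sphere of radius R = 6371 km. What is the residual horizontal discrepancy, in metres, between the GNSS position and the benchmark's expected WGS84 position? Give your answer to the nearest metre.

16 m

Observed coordinate differences: Δφ = +0.00361°, Δλ = -0.00333°.
Converting to metres (1° lat = 111195 m, cos φ = 0.833306): observed ΔN = 401.4 m, observed ΔE = -308.6 m.
Subtracting the expected shift leaves a residual of 401.4 − (405.0) = -3.6 m north and -308.6 − (-323.9) = 15.3 m east.
Residual distance = √((-3.6)² + 15.3²) = 15.8 m.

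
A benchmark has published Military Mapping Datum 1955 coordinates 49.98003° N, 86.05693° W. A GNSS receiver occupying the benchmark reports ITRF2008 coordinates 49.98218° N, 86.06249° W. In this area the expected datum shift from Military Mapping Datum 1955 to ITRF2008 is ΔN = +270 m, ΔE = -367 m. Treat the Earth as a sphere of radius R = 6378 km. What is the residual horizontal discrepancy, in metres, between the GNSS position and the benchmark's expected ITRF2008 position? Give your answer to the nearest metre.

Observed coordinate differences: Δφ = +0.00215°, Δλ = -0.00556°.
Converting to metres (1° lat = 111317 m, cos φ = 0.643055): observed ΔN = 239.3 m, observed ΔE = -398.0 m.
Subtracting the expected shift leaves a residual of 239.3 − (270) = -30.7 m north and -398.0 − (-367) = -31.0 m east.
Residual distance = √((-30.7)² + (-31.0)²) = 43.6 m.

44 m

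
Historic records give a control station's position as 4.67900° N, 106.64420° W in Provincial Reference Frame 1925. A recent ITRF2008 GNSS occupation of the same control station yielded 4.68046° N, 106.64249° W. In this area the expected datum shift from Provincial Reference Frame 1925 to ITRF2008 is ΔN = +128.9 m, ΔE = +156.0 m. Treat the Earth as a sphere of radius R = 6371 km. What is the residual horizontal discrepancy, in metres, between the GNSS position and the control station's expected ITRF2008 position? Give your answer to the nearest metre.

47 m

Observed coordinate differences: Δφ = +0.00146°, Δλ = +0.00171°.
Converting to metres (1° lat = 111195 m, cos φ = 0.996667): observed ΔN = 162.3 m, observed ΔE = 189.5 m.
Subtracting the expected shift leaves a residual of 162.3 − (128.9) = 33.4 m north and 189.5 − (156.0) = 33.5 m east.
Residual distance = √(33.4² + 33.5²) = 47.3 m.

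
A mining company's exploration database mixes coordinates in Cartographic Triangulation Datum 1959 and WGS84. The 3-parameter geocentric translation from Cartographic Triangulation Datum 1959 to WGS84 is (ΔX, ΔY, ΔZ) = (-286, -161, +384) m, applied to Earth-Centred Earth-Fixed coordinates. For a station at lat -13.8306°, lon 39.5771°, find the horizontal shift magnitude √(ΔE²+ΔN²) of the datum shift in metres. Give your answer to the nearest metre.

At φ = -13.8306°, λ = 39.5771°: sin φ = -0.239052, cos φ = 0.971007, sin λ = 0.637116, cos λ = 0.770768.
ΔE = −sin λ·ΔX + cos λ·ΔY = −(0.637116)·(-286) + (0.770768)·(-161) = 58.12 m.
ΔN = −sin φ cos λ·ΔX − sin φ sin λ·ΔY + cos φ·ΔZ = −(-0.239052)(0.770768)(-286) − (-0.239052)(0.637116)(-161) + (0.971007)(384) = 295.65 m.
Horizontal magnitude = √(ΔE² + ΔN²) = √(58.12² + 295.65²) = 301.31 m.

301 m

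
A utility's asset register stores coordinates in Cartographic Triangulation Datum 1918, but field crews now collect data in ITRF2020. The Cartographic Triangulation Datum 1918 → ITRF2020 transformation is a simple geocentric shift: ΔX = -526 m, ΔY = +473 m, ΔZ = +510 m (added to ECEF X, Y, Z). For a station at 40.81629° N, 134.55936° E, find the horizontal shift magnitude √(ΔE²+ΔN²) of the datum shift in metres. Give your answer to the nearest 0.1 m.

The local east axis at (φ, λ) is (−sin λ, cos λ, 0), so ΔE = −sin(134.55936°)·(-526) + cos(134.55936°)·473 = 42.91 m.
The local north axis is (−sin φ cos λ, −sin φ sin λ, cos φ), giving ΔN = -241.235 − 220.291 + 385.973 = -75.55 m.
Horizontal magnitude = √(ΔE² + ΔN²) = √(42.91² + (-75.55)²) = 86.89 m.

86.9 m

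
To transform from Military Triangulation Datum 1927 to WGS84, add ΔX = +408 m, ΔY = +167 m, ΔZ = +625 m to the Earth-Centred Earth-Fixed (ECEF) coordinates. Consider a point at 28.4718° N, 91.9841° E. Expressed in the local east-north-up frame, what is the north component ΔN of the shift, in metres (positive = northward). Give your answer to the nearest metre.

ΔN = 477 m

The local north axis is (−sin φ cos λ, −sin φ sin λ, cos φ), giving ΔN = 6.734 − 79.566 + 549.407 = 476.58 m.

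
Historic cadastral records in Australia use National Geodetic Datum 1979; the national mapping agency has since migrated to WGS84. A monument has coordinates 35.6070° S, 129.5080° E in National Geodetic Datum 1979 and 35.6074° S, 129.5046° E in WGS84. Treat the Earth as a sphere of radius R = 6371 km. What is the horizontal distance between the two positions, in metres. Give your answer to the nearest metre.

Δφ = -35.6074° − -35.6070° = -0.0004°; Δλ = 129.5046° − 129.5080° = -0.0034°.
1° along a meridian = πR/180 = 111195 m.
ΔN = Δφ × 111195 = -44.5 m; ΔE = Δλ × 111195 × cos(-35.6070°) = -0.0034 × 111195 × 0.813030 = -307.4 m.
Distance = √(ΔE² + ΔN²) = √((-307.4)² + (-44.5)²) = 310.6 m.

311 m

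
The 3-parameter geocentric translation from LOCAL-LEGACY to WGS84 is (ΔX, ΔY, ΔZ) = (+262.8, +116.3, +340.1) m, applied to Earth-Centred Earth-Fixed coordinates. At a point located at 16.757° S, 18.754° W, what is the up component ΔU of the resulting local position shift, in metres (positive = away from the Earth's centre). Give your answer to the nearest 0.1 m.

ΔU = 104.4 m

The local up (radial) axis is (cos φ cos λ, cos φ sin λ, sin φ), giving ΔU = 238.280 − 35.803 − 98.055 = 104.42 m.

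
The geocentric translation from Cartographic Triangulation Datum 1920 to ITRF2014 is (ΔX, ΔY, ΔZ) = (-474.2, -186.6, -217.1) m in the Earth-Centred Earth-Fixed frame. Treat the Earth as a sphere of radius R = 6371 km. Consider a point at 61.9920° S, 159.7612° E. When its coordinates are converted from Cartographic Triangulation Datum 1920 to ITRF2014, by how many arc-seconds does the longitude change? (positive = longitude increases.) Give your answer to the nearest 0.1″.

sin φ = -0.882882, cos φ = 0.469595, sin λ = 0.345934, cos λ = -0.938259.
East component: ΔE = −sin λ·ΔX + cos λ·ΔY = −(0.345934)(-474.2) + (-0.938259)(-186.6) = 339.12 m.
1° of latitude spans πR/180 = 111195 m; at latitude φ, 1° of longitude spans that × cos φ = 52216.6 m, so Δλ = 339.12 / 52216.6 × 3600 = 23.380″.

Δλ = 23.4″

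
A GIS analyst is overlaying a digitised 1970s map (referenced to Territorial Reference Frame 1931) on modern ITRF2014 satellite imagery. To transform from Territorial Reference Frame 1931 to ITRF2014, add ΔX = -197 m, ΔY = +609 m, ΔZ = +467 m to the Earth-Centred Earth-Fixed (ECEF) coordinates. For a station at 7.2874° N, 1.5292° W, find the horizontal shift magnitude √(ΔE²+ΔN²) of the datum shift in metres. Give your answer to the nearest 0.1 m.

The local east axis at (φ, λ) is (−sin λ, cos λ, 0), so ΔE = −sin(-1.5292°)·(-197) + cos(-1.5292°)·609 = 603.53 m.
The local north axis is (−sin φ cos λ, −sin φ sin λ, cos φ), giving ΔN = 24.980 + 2.062 + 463.228 = 490.27 m.
Horizontal magnitude = √(ΔE² + ΔN²) = √(603.53² + 490.27²) = 777.56 m.

777.6 m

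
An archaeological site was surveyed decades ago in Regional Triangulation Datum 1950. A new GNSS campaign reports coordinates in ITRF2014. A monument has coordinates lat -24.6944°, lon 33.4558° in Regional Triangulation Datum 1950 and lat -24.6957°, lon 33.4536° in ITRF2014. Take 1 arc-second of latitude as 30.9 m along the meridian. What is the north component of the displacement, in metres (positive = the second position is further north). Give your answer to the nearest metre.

ΔN = -145 m

Δφ = -24.6957° − -24.6944° = -0.0013°; Δλ = 33.4536° − 33.4558° = -0.0022°.
1° of latitude = 3600 × 30.90 = 111240 m.
ΔN = Δφ × 111240 = -144.6 m; ΔE = Δλ × 111240 × cos(-24.6944°) = -0.0022 × 111240 × 0.908549 = -222.3 m.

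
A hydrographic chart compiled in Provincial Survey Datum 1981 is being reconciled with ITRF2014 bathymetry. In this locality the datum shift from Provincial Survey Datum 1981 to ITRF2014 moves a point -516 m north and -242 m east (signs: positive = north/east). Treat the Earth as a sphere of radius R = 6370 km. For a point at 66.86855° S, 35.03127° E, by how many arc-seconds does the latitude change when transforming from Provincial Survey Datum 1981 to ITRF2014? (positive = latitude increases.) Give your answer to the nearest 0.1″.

Δφ = -16.7″

On a sphere of radius R, 1 rad of latitude = R, so Δφ = ΔN / R = -516.0 / 6370000 = -8.1005e-05 rad = -16.708″.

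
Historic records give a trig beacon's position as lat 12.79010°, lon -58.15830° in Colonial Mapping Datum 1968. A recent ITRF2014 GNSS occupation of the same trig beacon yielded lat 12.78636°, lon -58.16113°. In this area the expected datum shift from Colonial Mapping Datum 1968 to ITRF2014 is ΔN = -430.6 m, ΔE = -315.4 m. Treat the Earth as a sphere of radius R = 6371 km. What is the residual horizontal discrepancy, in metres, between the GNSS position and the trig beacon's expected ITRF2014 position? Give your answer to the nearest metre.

Observed coordinate differences: Δφ = -0.00374°, Δλ = -0.00283°.
Converting to metres (1° lat = 111195 m, cos φ = 0.975188): observed ΔN = -415.9 m, observed ΔE = -306.9 m.
Subtracting the expected shift leaves a residual of -415.9 − (-430.6) = 14.7 m north and -306.9 − (-315.4) = 8.5 m east.
Residual distance = √(14.7² + 8.5²) = 17.0 m.

17 m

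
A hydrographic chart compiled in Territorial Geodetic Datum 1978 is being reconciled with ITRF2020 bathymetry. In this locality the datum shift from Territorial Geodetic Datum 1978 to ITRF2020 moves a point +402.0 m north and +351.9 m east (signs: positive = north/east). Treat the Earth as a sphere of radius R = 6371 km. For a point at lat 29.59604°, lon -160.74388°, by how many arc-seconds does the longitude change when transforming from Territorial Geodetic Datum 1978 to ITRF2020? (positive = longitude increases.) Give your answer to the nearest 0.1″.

At latitude 29.59604°, cos φ = 0.869529.
One radian of longitude at latitude φ spans R cos φ, so Δλ = ΔE / (R cos φ) = 351.9 / (6371000 × 0.869529) = 6.3522e-05 rad = 13.102″.

Δλ = 13.1″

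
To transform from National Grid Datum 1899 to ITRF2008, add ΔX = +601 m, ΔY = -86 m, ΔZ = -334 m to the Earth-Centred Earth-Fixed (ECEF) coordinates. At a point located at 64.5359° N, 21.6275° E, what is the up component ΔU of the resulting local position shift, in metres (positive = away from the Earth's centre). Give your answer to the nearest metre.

The local up (radial) axis is (cos φ cos λ, cos φ sin λ, sin φ), giving ΔU = 240.206 − 13.628 − 301.554 = -74.98 m.

ΔU = -75 m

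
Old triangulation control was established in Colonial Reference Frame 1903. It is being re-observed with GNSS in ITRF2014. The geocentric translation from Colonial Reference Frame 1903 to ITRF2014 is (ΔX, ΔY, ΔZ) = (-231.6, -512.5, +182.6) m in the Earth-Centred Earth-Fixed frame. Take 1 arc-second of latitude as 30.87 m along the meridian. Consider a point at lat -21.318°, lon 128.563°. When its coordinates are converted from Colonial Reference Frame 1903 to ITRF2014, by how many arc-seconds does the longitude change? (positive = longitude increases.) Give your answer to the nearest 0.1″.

Δλ = 17.4″

sin φ = -0.363544, cos φ = 0.931577, sin λ = 0.781923, cos λ = -0.623375.
East component: ΔE = −sin λ·ΔX + cos λ·ΔY = −(0.781923)(-231.6) + (-0.623375)(-512.5) = 500.57 m.
1° of latitude spans 3600 × 30.87 = 111132 m; at latitude φ, 1° of longitude spans that × cos φ = 103528.0 m, so Δλ = 500.57 / 103528.0 × 3600 = 17.407″.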